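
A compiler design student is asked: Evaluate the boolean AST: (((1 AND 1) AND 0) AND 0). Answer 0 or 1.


Step 1: Evaluate inner node
  1 AND 1 = 1
Step 2: Evaluate next node
  1 AND 0 = 0
Step 3: Evaluate root node
  0 AND 0 = 0

0


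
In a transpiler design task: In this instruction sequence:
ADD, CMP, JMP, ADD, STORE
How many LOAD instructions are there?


Scanning instruction sequence for LOAD:
  Position 1: ADD
  Position 2: CMP
  Position 3: JMP
  Position 4: ADD
  Position 5: STORE
Matches at positions: []
Total LOAD count: 0

0


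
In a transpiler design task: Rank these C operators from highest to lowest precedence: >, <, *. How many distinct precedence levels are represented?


Looking up precedence for each operator:
  > -> precedence 4
  < -> precedence 4
  * -> precedence 6
Sorted highest to lowest: *, >, <
Distinct precedence values: [6, 4]
Number of distinct levels: 2

2


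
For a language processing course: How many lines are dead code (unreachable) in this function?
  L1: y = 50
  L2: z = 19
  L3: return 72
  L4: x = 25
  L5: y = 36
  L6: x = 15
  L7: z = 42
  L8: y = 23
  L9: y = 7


Analyzing control flow:
  L1: reachable (before return)
  L2: reachable (before return)
  L3: reachable (return statement)
  L4: DEAD (after return at L3)
  L5: DEAD (after return at L3)
  L6: DEAD (after return at L3)
  L7: DEAD (after return at L3)
  L8: DEAD (after return at L3)
  L9: DEAD (after return at L3)
Return at L3, total lines = 9
Dead lines: L4 through L9
Count: 6

6


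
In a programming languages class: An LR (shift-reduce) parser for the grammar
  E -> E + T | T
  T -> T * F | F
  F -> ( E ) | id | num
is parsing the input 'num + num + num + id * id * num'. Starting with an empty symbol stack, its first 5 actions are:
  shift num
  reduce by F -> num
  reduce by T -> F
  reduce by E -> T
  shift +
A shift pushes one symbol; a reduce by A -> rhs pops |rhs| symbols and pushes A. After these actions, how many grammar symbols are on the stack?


Tracking the symbol stack through each action:
  Action 1: shift 'num' : push -> stack = [num] (size 1)
  Action 2: reduce by F -> num : pop 1, push F -> stack = [F] (size 1)
  Action 3: reduce by T -> F : pop 1, push T -> stack = [T] (size 1)
  Action 4: reduce by E -> T : pop 1, push E -> stack = [E] (size 1)
  Action 5: shift '+' : push -> stack = [E, +] (size 2)
Final stack size: 2

2


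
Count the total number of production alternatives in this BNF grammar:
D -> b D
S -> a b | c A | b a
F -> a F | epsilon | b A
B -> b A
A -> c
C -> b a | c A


Counting alternatives per rule:
  D: 1 alternative(s)
  S: 3 alternative(s)
  F: 3 alternative(s)
  B: 1 alternative(s)
  A: 1 alternative(s)
  C: 2 alternative(s)
Sum: 1 + 3 + 3 + 1 + 1 + 2 = 11

11


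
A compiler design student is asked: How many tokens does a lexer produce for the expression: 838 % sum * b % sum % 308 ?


Scanning '838 % sum * b % sum % 308'
Token 1: '838' -> integer_literal
Token 2: '%' -> operator
Token 3: 'sum' -> identifier
Token 4: '*' -> operator
Token 5: 'b' -> identifier
Token 6: '%' -> operator
Token 7: 'sum' -> identifier
Token 8: '%' -> operator
Token 9: '308' -> integer_literal
Total tokens: 9

9


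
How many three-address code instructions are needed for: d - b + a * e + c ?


Expression: d - b + a * e + c
Generating three-address code (respecting * over +/- precedence):
  Instruction 1: t1 = a * e
  Instruction 2: t2 = d - b
  Instruction 3: t3 = t2 + t1
  Instruction 4: t4 = t3 + c
Total instructions: 4

4


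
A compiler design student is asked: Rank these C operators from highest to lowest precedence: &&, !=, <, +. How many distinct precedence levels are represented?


Looking up precedence for each operator:
  && -> precedence 2
  != -> precedence 3
  < -> precedence 4
  + -> precedence 5
Sorted highest to lowest: +, <, !=, &&
Distinct precedence values: [5, 4, 3, 2]
Number of distinct levels: 4

4


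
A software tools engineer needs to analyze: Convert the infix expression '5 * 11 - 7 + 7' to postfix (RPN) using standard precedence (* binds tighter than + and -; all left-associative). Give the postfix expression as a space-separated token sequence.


Applying the shunting-yard algorithm:
  Operand 5 -> output
  Push '*' onto operator stack -> op-stack: [*]
  Operand 11 -> output
  See '-' (prec 1); top '*' (prec 2) >= it -> pop '*' to output
  Push '-' onto operator stack -> op-stack: [-]
  Operand 7 -> output
  See '+' (prec 1); top '-' (prec 1) >= it -> pop '-' to output
  Push '+' onto operator stack -> op-stack: [+]
  Operand 7 -> output
  End of input: pop '+' to output
Postfix result: 5 11 * 7 - 7 +

5 11 * 7 - 7 +


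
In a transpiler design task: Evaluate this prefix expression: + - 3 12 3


Parsing prefix expression: + - 3 12 3
Step 1: Innermost operation '- 3 12'
  3 - 12 = -9
Step 2: Outer operation '+ [-9] 3'
  -9 + 3 = -6

-6


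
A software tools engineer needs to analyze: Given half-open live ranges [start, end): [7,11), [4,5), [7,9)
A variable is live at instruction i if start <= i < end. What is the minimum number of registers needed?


Live ranges:
  Var0: [7, 11)
  Var1: [4, 5)
  Var2: [7, 9)
Sweep-line events (position, delta, active):
  pos=4 start -> active=1
  pos=5 end -> active=0
  pos=7 start -> active=1
  pos=7 start -> active=2
  pos=9 end -> active=1
  pos=11 end -> active=0
Maximum simultaneous active: 2
Minimum registers needed: 2

2


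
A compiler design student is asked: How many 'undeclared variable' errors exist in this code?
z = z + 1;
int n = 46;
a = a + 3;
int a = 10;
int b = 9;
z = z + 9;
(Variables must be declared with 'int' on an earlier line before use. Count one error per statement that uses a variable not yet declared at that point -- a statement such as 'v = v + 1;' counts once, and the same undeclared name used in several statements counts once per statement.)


Scanning code line by line:
  Line 1: use 'z' -> ERROR (undeclared)
  Line 2: declare 'n' -> declared = ['n']
  Line 3: use 'a' -> ERROR (undeclared)
  Line 4: declare 'a' -> declared = ['a', 'n']
  Line 5: declare 'b' -> declared = ['a', 'b', 'n']
  Line 6: use 'z' -> ERROR (undeclared)
Total undeclared variable errors: 3

3


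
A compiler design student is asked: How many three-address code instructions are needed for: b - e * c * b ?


Expression: b - e * c * b
Generating three-address code (respecting * over +/- precedence):
  Instruction 1: t1 = e * c
  Instruction 2: t2 = t1 * b
  Instruction 3: t3 = b - t2
Total instructions: 3

3


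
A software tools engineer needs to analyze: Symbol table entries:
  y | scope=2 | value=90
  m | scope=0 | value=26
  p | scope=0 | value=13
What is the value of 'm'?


Searching symbol table for 'm':
  y | scope=2 | value=90
  m | scope=0 | value=26 <- MATCH
  p | scope=0 | value=13
Found 'm' at scope 0 with value 26

26


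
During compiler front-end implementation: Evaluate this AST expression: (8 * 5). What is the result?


Expression: (8 * 5)
Evaluating step by step:
  8 * 5 = 40
Result: 40

40


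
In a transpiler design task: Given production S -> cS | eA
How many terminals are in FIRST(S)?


Production: S -> cS | eA
Examining each alternative for leading terminals:
  S -> cS : first terminal = 'c'
  S -> eA : first terminal = 'e'
FIRST(S) = {c, e}
Count: 2

2


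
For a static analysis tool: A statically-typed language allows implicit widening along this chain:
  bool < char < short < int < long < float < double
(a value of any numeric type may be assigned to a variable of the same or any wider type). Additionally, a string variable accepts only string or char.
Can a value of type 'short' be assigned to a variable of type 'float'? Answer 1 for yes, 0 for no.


Target variable type: float
Source value type: short
Numeric ranks: short=2, float=5
Widening allowed iff rank(source) <= rank(target): 2 <= 5? Yes
Result: 1

1


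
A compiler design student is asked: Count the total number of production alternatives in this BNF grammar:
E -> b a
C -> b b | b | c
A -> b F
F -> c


Counting alternatives per rule:
  E: 1 alternative(s)
  C: 3 alternative(s)
  A: 1 alternative(s)
  F: 1 alternative(s)
Sum: 1 + 3 + 1 + 1 = 6

6


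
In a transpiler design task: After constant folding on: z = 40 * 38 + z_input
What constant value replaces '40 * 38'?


Identifying constant sub-expression:
  Original: z = 40 * 38 + z_input
  40 and 38 are both compile-time constants
  Evaluating: 40 * 38 = 1520
  After folding: z = 1520 + z_input

1520


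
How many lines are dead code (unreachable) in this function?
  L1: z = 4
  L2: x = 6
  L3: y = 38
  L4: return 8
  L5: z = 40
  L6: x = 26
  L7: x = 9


Analyzing control flow:
  L1: reachable (before return)
  L2: reachable (before return)
  L3: reachable (before return)
  L4: reachable (return statement)
  L5: DEAD (after return at L4)
  L6: DEAD (after return at L4)
  L7: DEAD (after return at L4)
Return at L4, total lines = 7
Dead lines: L5 through L7
Count: 3

3


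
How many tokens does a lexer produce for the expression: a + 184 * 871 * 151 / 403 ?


Scanning 'a + 184 * 871 * 151 / 403'
Token 1: 'a' -> identifier
Token 2: '+' -> operator
Token 3: '184' -> integer_literal
Token 4: '*' -> operator
Token 5: '871' -> integer_literal
Token 6: '*' -> operator
Token 7: '151' -> integer_literal
Token 8: '/' -> operator
Token 9: '403' -> integer_literal
Total tokens: 9

9


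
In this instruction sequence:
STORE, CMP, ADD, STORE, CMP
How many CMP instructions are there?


Scanning instruction sequence for CMP:
  Position 1: STORE
  Position 2: CMP <- MATCH
  Position 3: ADD
  Position 4: STORE
  Position 5: CMP <- MATCH
Matches at positions: [2, 5]
Total CMP count: 2

2


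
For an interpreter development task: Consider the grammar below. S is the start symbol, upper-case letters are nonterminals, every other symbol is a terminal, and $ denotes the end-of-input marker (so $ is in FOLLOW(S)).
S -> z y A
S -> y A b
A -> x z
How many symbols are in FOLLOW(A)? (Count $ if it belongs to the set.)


S is the start symbol and does not occur in any rule body, so FOLLOW(S) = {$}.
Examining every occurrence of A in a rule body:
  S -> z y A : A is at the right end -> add FOLLOW(S) = {$}
  S -> y A b : A is followed by terminal 'b' -> add 'b'
  A -> x z : A does not occur in the body -> contributes nothing
FOLLOW(A) = {b, $}
Count: 2

2


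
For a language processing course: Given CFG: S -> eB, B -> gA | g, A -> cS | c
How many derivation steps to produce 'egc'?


Grammar: S -> eB, B -> gA | g, A -> cS | c
Deriving 'egc':
Step 1: S -> eB => eB
Step 2: B -> gA => egA
Step 3: A -> c => egc
Total derivation steps: 3

3


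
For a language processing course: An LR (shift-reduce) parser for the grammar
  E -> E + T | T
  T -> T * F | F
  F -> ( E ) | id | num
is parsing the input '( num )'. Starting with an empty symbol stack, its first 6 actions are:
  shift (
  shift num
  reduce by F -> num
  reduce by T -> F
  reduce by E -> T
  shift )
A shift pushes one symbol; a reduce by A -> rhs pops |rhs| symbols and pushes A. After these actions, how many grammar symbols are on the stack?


Tracking the symbol stack through each action:
  Action 1: shift '(' : push -> stack = [(] (size 1)
  Action 2: shift 'num' : push -> stack = [(, num] (size 2)
  Action 3: reduce by F -> num : pop 1, push F -> stack = [(, F] (size 2)
  Action 4: reduce by T -> F : pop 1, push T -> stack = [(, T] (size 2)
  Action 5: reduce by E -> T : pop 1, push E -> stack = [(, E] (size 2)
  Action 6: shift ')' : push -> stack = [(, E, )] (size 3)
Final stack size: 3

3


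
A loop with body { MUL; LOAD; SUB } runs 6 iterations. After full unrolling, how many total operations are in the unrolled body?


Loop body operations: MUL, LOAD, SUB (3 ops per iteration)
Unrolling 6 iterations:
  Iteration 1: MUL, LOAD, SUB (3 ops)
  Iteration 2: MUL, LOAD, SUB (3 ops)
  Iteration 3: MUL, LOAD, SUB (3 ops)
  Iteration 4: MUL, LOAD, SUB (3 ops)
  Iteration 5: MUL, LOAD, SUB (3 ops)
  Iteration 6: MUL, LOAD, SUB (3 ops)
Total: 6 iterations * 3 ops/iter = 18 operations

18


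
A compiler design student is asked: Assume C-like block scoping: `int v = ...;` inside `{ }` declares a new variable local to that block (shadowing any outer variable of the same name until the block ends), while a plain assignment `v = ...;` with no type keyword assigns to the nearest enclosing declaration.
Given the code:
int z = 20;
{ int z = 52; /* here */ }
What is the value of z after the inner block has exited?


Analyzing scoping rules:
Outer scope: declares z = 20
Inner block: 'int z = 52;' declares a NEW z that shadows the outer one
When the block exits the inner z goes out of scope; the outer z was never modified -> 20
Result: 20

20


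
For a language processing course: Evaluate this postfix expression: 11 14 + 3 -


Processing tokens left to right:
Push 11, Push 14
Pop 11 and 14, compute 11 + 14 = 25, push 25
Push 3
Pop 25 and 3, compute 25 - 3 = 22, push 22
Stack result: 22

22


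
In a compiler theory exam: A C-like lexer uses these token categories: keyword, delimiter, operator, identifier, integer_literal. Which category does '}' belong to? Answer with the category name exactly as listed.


Token: '}'
Checking categories:
  identifier: no
  integer_literal: no
  operator: no
  keyword: no
  delimiter: YES
Category: delimiter

delimiter


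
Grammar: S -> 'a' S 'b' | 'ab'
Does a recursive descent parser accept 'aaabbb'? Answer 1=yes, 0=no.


Grammar accepts strings of the form a^n b^n (n >= 1)
Word: 'aaabbb'
Counting: 3 a's and 3 b's
Check: 3 == 3? Yes
Derivation (S -> aSb applied 2 time(s), then S -> ab): S => aSb => aaSbb => aaabbb
Accepted

1


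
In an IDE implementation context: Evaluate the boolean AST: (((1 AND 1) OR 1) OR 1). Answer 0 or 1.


Step 1: Evaluate inner node
  1 AND 1 = 1
Step 2: Evaluate next node
  1 OR 1 = 1
Step 3: Evaluate root node
  1 OR 1 = 1

1


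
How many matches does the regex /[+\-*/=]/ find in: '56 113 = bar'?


Pattern: /[+\-*/=]/ (operators)
Input: '56 113 = bar'
Scanning for matches:
  Match 1: '='
Total matches: 1

1


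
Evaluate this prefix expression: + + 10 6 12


Parsing prefix expression: + + 10 6 12
Step 1: Innermost operation '+ 10 6'
  10 + 6 = 16
Step 2: Outer operation '+ [16] 12'
  16 + 12 = 28

28


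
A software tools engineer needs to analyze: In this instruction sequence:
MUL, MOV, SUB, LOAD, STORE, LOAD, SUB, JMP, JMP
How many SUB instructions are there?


Scanning instruction sequence for SUB:
  Position 1: MUL
  Position 2: MOV
  Position 3: SUB <- MATCH
  Position 4: LOAD
  Position 5: STORE
  Position 6: LOAD
  Position 7: SUB <- MATCH
  Position 8: JMP
  Position 9: JMP
Matches at positions: [3, 7]
Total SUB count: 2

2


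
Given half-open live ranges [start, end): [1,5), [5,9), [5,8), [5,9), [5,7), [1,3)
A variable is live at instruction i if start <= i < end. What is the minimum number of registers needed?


Live ranges:
  Var0: [1, 5)
  Var1: [5, 9)
  Var2: [5, 8)
  Var3: [5, 9)
  Var4: [5, 7)
  Var5: [1, 3)
Sweep-line events (position, delta, active):
  pos=1 start -> active=1
  pos=1 start -> active=2
  pos=3 end -> active=1
  pos=5 end -> active=0
  pos=5 start -> active=1
  pos=5 start -> active=2
  pos=5 start -> active=3
  pos=5 start -> active=4
  pos=7 end -> active=3
  pos=8 end -> active=2
  pos=9 end -> active=1
  pos=9 end -> active=0
Maximum simultaneous active: 4
Minimum registers needed: 4

4


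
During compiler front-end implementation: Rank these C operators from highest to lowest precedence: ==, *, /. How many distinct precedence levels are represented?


Looking up precedence for each operator:
  == -> precedence 3
  * -> precedence 6
  / -> precedence 6
Sorted highest to lowest: *, /, ==
Distinct precedence values: [6, 3]
Number of distinct levels: 2

2


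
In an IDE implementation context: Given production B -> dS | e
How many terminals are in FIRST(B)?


Production: B -> dS | e
Examining each alternative for leading terminals:
  B -> dS : first terminal = 'd'
  B -> e : first terminal = 'e'
FIRST(B) = {d, e}
Count: 2

2


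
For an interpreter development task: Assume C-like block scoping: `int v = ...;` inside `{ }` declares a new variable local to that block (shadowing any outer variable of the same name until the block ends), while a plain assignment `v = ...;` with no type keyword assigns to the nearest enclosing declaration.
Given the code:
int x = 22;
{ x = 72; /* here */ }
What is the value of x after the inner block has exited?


Analyzing scoping rules:
Outer scope: declares x = 22
Inner block: 'x = 72;' has no type keyword, so it is an assignment to the outer x (no shadowing)
The assignment changed the outer variable itself, so the new value persists after the block -> 72
Result: 72

72


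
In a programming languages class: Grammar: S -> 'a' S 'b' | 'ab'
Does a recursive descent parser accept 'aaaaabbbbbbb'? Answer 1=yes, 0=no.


Grammar accepts strings of the form a^n b^n (n >= 1)
Word: 'aaaaabbbbbbb'
Counting: 5 a's and 7 b's
Check: 5 == 7? No
Mismatch: a-count != b-count
Rejected

0


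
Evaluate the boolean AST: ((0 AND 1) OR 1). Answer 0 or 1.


Step 1: Evaluate inner node
  0 AND 1 = 0
Step 2: Evaluate root node
  0 OR 1 = 1

1


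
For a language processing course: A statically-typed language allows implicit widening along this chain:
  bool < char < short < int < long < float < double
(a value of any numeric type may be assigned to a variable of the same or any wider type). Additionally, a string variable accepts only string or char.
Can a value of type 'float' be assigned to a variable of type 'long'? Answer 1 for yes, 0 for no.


Target variable type: long
Source value type: float
Numeric ranks: float=5, long=4
Widening allowed iff rank(source) <= rank(target): 5 <= 4? No
Result: 0

0


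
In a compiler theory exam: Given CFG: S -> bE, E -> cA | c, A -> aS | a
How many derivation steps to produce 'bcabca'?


Grammar: S -> bE, E -> cA | c, A -> aS | a
Deriving 'bcabca':
Step 1: S -> bE => bE
Step 2: E -> cA => bcA
Step 3: A -> aS => bcaS
Step 4: S -> bE => bcabE
Step 5: E -> cA => bcabcA
Step 6: A -> a => bcabca
Total derivation steps: 6

6


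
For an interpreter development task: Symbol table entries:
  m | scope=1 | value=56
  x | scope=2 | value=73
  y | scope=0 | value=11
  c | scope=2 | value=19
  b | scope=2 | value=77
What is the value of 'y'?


Searching symbol table for 'y':
  m | scope=1 | value=56
  x | scope=2 | value=73
  y | scope=0 | value=11 <- MATCH
  c | scope=2 | value=19
  b | scope=2 | value=77
Found 'y' at scope 0 with value 11

11


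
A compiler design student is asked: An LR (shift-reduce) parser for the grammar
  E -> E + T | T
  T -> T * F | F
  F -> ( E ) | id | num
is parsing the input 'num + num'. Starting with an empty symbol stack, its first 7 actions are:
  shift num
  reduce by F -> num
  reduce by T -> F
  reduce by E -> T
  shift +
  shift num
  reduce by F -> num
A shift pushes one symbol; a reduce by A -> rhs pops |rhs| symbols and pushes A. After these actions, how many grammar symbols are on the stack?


Tracking the symbol stack through each action:
  Action 1: shift 'num' : push -> stack = [num] (size 1)
  Action 2: reduce by F -> num : pop 1, push F -> stack = [F] (size 1)
  Action 3: reduce by T -> F : pop 1, push T -> stack = [T] (size 1)
  Action 4: reduce by E -> T : pop 1, push E -> stack = [E] (size 1)
  Action 5: shift '+' : push -> stack = [E, +] (size 2)
  Action 6: shift 'num' : push -> stack = [E, +, num] (size 3)
  Action 7: reduce by F -> num : pop 1, push F -> stack = [E, +, F] (size 3)
Final stack size: 3

3


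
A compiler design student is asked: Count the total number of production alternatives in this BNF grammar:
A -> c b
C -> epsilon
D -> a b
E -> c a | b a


Counting alternatives per rule:
  A: 1 alternative(s)
  C: 1 alternative(s)
  D: 1 alternative(s)
  E: 2 alternative(s)
Sum: 1 + 1 + 1 + 2 = 5

5


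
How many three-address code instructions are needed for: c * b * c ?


Expression: c * b * c
Generating three-address code (respecting * over +/- precedence):
  Instruction 1: t1 = c * b
  Instruction 2: t2 = t1 * c
Total instructions: 2

2


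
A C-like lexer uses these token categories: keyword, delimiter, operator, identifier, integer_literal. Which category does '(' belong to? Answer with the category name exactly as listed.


Token: '('
Checking categories:
  identifier: no
  integer_literal: no
  operator: no
  keyword: no
  delimiter: YES
Category: delimiter

delimiter


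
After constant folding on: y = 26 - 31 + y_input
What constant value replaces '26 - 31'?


Identifying constant sub-expression:
  Original: y = 26 - 31 + y_input
  26 and 31 are both compile-time constants
  Evaluating: 26 - 31 = -5
  After folding: y = -5 + y_input

-5


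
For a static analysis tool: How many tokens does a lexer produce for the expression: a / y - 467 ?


Scanning 'a / y - 467'
Token 1: 'a' -> identifier
Token 2: '/' -> operator
Token 3: 'y' -> identifier
Token 4: '-' -> operator
Token 5: '467' -> integer_literal
Total tokens: 5

5


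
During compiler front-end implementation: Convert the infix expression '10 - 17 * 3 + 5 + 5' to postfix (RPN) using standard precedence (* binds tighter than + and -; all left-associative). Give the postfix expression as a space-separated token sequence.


Applying the shunting-yard algorithm:
  Operand 10 -> output
  Push '-' onto operator stack -> op-stack: [-]
  Operand 17 -> output
  Push '*' onto operator stack -> op-stack: [-, *]
  Operand 3 -> output
  See '+' (prec 1); top '*' (prec 2) >= it -> pop '*' to output
  See '+' (prec 1); top '-' (prec 1) >= it -> pop '-' to output
  Push '+' onto operator stack -> op-stack: [+]
  Operand 5 -> output
  See '+' (prec 1); top '+' (prec 1) >= it -> pop '+' to output
  Push '+' onto operator stack -> op-stack: [+]
  Operand 5 -> output
  End of input: pop '+' to output
Postfix result: 10 17 3 * - 5 + 5 +

10 17 3 * - 5 + 5 +


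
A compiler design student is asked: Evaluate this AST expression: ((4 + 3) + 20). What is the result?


Expression: ((4 + 3) + 20)
Evaluating step by step:
  4 + 3 = 7
  7 + 20 = 27
Result: 27

27


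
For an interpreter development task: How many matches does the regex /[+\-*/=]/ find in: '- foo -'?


Pattern: /[+\-*/=]/ (operators)
Input: '- foo -'
Scanning for matches:
  Match 1: '-'
  Match 2: '-'
Total matches: 2

2


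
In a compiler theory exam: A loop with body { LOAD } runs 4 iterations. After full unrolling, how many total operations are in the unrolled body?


Loop body operations: LOAD (1 op per iteration)
Unrolling 4 iterations:
  Iteration 1: LOAD (1 ops)
  Iteration 2: LOAD (1 ops)
  Iteration 3: LOAD (1 ops)
  Iteration 4: LOAD (1 ops)
Total: 4 iterations * 1 ops/iter = 4 operations

4


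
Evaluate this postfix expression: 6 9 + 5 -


Processing tokens left to right:
Push 6, Push 9
Pop 6 and 9, compute 6 + 9 = 15, push 15
Push 5
Pop 15 and 5, compute 15 - 5 = 10, push 10
Stack result: 10

10


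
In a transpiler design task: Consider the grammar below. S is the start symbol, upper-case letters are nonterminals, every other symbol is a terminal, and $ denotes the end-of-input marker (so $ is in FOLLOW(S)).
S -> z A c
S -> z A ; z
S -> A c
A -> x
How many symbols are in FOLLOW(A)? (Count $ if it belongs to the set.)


S is the start symbol and does not occur in any rule body, so FOLLOW(S) = {$}.
Examining every occurrence of A in a rule body:
  S -> z A c : A is followed by terminal 'c' -> add 'c'
  S -> z A ; z : A is followed by terminal ';' -> add ';'
  S -> A c : A is followed by terminal 'c' -> add 'c' (already in the set)
  A -> x : A does not occur in the body -> contributes nothing
FOLLOW(A) = {;, c}
Count: 2

2


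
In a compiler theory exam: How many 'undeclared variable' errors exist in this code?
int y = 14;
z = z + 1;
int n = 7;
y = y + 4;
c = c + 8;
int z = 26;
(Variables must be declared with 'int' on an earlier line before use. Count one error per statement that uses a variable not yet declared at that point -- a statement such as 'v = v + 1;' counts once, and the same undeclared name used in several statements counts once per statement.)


Scanning code line by line:
  Line 1: declare 'y' -> declared = ['y']
  Line 2: use 'z' -> ERROR (undeclared)
  Line 3: declare 'n' -> declared = ['n', 'y']
  Line 4: use 'y' -> OK (declared)
  Line 5: use 'c' -> ERROR (undeclared)
  Line 6: declare 'z' -> declared = ['n', 'y', 'z']
Total undeclared variable errors: 2

2


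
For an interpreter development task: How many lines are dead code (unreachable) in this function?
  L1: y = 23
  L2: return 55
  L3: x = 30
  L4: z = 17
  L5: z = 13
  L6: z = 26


Analyzing control flow:
  L1: reachable (before return)
  L2: reachable (return statement)
  L3: DEAD (after return at L2)
  L4: DEAD (after return at L2)
  L5: DEAD (after return at L2)
  L6: DEAD (after return at L2)
Return at L2, total lines = 6
Dead lines: L3 through L6
Count: 4

4


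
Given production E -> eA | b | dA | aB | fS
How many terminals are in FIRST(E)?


Production: E -> eA | b | dA | aB | fS
Examining each alternative for leading terminals:
  E -> eA : first terminal = 'e'
  E -> b : first terminal = 'b'
  E -> dA : first terminal = 'd'
  E -> aB : first terminal = 'a'
  E -> fS : first terminal = 'f'
FIRST(E) = {a, b, d, e, f}
Count: 5

5


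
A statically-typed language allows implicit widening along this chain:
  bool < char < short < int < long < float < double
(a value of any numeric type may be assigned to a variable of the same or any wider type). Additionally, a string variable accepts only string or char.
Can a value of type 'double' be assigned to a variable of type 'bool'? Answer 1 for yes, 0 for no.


Target variable type: bool
Source value type: double
Numeric ranks: double=6, bool=0
Widening allowed iff rank(source) <= rank(target): 6 <= 0? No
Result: 0

0


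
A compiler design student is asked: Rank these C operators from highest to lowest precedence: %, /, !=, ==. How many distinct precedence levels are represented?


Looking up precedence for each operator:
  % -> precedence 6
  / -> precedence 6
  != -> precedence 3
  == -> precedence 3
Sorted highest to lowest: %, /, !=, ==
Distinct precedence values: [6, 3]
Number of distinct levels: 2

2


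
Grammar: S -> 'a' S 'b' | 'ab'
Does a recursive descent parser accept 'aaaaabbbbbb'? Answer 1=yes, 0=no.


Grammar accepts strings of the form a^n b^n (n >= 1)
Word: 'aaaaabbbbbb'
Counting: 5 a's and 6 b's
Check: 5 == 6? No
Mismatch: a-count != b-count
Rejected

0


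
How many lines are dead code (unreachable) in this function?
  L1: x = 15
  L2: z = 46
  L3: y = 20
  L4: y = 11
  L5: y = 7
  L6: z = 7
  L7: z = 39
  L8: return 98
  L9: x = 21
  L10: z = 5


Analyzing control flow:
  L1: reachable (before return)
  L2: reachable (before return)
  L3: reachable (before return)
  L4: reachable (before return)
  L5: reachable (before return)
  L6: reachable (before return)
  L7: reachable (before return)
  L8: reachable (return statement)
  L9: DEAD (after return at L8)
  L10: DEAD (after return at L8)
Return at L8, total lines = 10
Dead lines: L9 through L10
Count: 2

2


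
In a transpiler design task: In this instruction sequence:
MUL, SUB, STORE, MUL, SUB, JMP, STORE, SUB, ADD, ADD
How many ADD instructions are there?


Scanning instruction sequence for ADD:
  Position 1: MUL
  Position 2: SUB
  Position 3: STORE
  Position 4: MUL
  Position 5: SUB
  Position 6: JMP
  Position 7: STORE
  Position 8: SUB
  Position 9: ADD <- MATCH
  Position 10: ADD <- MATCH
Matches at positions: [9, 10]
Total ADD count: 2

2


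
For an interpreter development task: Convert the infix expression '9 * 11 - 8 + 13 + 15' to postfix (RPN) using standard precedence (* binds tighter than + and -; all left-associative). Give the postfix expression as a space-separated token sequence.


Applying the shunting-yard algorithm:
  Operand 9 -> output
  Push '*' onto operator stack -> op-stack: [*]
  Operand 11 -> output
  See '-' (prec 1); top '*' (prec 2) >= it -> pop '*' to output
  Push '-' onto operator stack -> op-stack: [-]
  Operand 8 -> output
  See '+' (prec 1); top '-' (prec 1) >= it -> pop '-' to output
  Push '+' onto operator stack -> op-stack: [+]
  Operand 13 -> output
  See '+' (prec 1); top '+' (prec 1) >= it -> pop '+' to output
  Push '+' onto operator stack -> op-stack: [+]
  Operand 15 -> output
  End of input: pop '+' to output
Postfix result: 9 11 * 8 - 13 + 15 +

9 11 * 8 - 13 + 15 +


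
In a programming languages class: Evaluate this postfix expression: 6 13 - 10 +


Processing tokens left to right:
Push 6, Push 13
Pop 6 and 13, compute 6 - 13 = -7, push -7
Push 10
Pop -7 and 10, compute -7 + 10 = 3, push 3
Stack result: 3

3


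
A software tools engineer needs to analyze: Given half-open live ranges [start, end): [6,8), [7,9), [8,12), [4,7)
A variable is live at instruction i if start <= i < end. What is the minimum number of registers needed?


Live ranges:
  Var0: [6, 8)
  Var1: [7, 9)
  Var2: [8, 12)
  Var3: [4, 7)
Sweep-line events (position, delta, active):
  pos=4 start -> active=1
  pos=6 start -> active=2
  pos=7 end -> active=1
  pos=7 start -> active=2
  pos=8 end -> active=1
  pos=8 start -> active=2
  pos=9 end -> active=1
  pos=12 end -> active=0
Maximum simultaneous active: 2
Minimum registers needed: 2

2


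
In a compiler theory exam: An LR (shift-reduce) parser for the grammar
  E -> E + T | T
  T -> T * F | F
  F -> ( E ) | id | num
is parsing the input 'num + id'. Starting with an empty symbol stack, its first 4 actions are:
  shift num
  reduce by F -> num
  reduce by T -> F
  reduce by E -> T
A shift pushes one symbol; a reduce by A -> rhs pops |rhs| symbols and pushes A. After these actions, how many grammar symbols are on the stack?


Tracking the symbol stack through each action:
  Action 1: shift 'num' : push -> stack = [num] (size 1)
  Action 2: reduce by F -> num : pop 1, push F -> stack = [F] (size 1)
  Action 3: reduce by T -> F : pop 1, push T -> stack = [T] (size 1)
  Action 4: reduce by E -> T : pop 1, push E -> stack = [E] (size 1)
Final stack size: 1

1


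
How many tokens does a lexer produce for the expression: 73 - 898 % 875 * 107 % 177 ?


Scanning '73 - 898 % 875 * 107 % 177'
Token 1: '73' -> integer_literal
Token 2: '-' -> operator
Token 3: '898' -> integer_literal
Token 4: '%' -> operator
Token 5: '875' -> integer_literal
Token 6: '*' -> operator
Token 7: '107' -> integer_literal
Token 8: '%' -> operator
Token 9: '177' -> integer_literal
Total tokens: 9

9


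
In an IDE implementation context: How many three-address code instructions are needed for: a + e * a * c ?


Expression: a + e * a * c
Generating three-address code (respecting * over +/- precedence):
  Instruction 1: t1 = e * a
  Instruction 2: t2 = t1 * c
  Instruction 3: t3 = a + t2
Total instructions: 3

3


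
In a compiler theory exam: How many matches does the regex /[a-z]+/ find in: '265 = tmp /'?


Pattern: /[a-z]+/ (identifiers)
Input: '265 = tmp /'
Scanning for matches:
  Match 1: 'tmp'
Total matches: 1

1


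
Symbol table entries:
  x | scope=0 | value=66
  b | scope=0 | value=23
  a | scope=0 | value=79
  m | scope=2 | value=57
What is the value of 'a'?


Searching symbol table for 'a':
  x | scope=0 | value=66
  b | scope=0 | value=23
  a | scope=0 | value=79 <- MATCH
  m | scope=2 | value=57
Found 'a' at scope 0 with value 79

79


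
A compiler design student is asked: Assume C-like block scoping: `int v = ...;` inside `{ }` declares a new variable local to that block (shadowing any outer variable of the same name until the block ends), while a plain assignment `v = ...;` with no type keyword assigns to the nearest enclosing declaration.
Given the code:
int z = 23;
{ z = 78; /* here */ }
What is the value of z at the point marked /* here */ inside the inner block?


Analyzing scoping rules:
Outer scope: declares z = 23
Inner block: 'z = 78;' has no type keyword, so it is an assignment to the outer z (no shadowing)
Inside the block, after the assignment -> 78
Result: 78

78


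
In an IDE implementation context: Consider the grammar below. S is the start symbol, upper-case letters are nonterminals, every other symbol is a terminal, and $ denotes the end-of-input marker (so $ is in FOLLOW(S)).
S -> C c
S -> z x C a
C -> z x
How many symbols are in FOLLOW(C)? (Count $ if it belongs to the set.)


S is the start symbol and does not occur in any rule body, so FOLLOW(S) = {$}.
Examining every occurrence of C in a rule body:
  S -> C c : C is followed by terminal 'c' -> add 'c'
  S -> z x C a : C is followed by terminal 'a' -> add 'a'
  C -> z x : C does not occur in the body -> contributes nothing
FOLLOW(C) = {a, c}
Count: 2

2


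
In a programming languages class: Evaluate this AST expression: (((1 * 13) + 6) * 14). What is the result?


Expression: (((1 * 13) + 6) * 14)
Evaluating step by step:
  1 * 13 = 13
  13 + 6 = 19
  19 * 14 = 266
Result: 266

266


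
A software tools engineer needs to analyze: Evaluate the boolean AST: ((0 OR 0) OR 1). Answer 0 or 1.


Step 1: Evaluate inner node
  0 OR 0 = 0
Step 2: Evaluate root node
  0 OR 1 = 1

1


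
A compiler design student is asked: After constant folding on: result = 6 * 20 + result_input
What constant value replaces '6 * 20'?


Identifying constant sub-expression:
  Original: result = 6 * 20 + result_input
  6 and 20 are both compile-time constants
  Evaluating: 6 * 20 = 120
  After folding: result = 120 + result_input

120


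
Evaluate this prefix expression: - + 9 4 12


Parsing prefix expression: - + 9 4 12
Step 1: Innermost operation '+ 9 4'
  9 + 4 = 13
Step 2: Outer operation '- [13] 12'
  13 - 12 = 1

1


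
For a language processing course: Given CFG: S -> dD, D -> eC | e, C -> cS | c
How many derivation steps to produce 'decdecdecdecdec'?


Grammar: S -> dD, D -> eC | e, C -> cS | c
Deriving 'decdecdecdecdec':
Step 1: S -> dD => dD
Step 2: D -> eC => deC
Step 3: C -> cS => decS
Step 4: S -> dD => decdD
Step 5: D -> eC => decdeC
Step 6: C -> cS => decdecS
Step 7: S -> dD => decdecdD
Step 8: D -> eC => decdecdeC
Step 9: C -> cS => decdecdecS
Step 10: S -> dD => decdecdecdD
Step 11: D -> eC => decdecdecdeC
Step 12: C -> cS => decdecdecdecS
Step 13: S -> dD => decdecdecdecdD
Step 14: D -> eC => decdecdecdecdeC
Step 15: C -> c => decdecdecdecdec
Total derivation steps: 15

15


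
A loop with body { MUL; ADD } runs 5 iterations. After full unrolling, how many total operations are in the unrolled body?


Loop body operations: MUL, ADD (2 ops per iteration)
Unrolling 5 iterations:
  Iteration 1: MUL, ADD (2 ops)
  Iteration 2: MUL, ADD (2 ops)
  Iteration 3: MUL, ADD (2 ops)
  Iteration 4: MUL, ADD (2 ops)
  Iteration 5: MUL, ADD (2 ops)
Total: 5 iterations * 2 ops/iter = 10 operations

10


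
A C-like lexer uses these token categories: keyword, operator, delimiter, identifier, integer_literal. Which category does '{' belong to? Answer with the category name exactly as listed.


Token: '{'
Checking categories:
  identifier: no
  integer_literal: no
  operator: no
  keyword: no
  delimiter: YES
Category: delimiter

delimiter


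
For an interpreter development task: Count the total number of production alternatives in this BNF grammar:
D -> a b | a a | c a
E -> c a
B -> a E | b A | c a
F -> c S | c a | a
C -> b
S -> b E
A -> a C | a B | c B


Counting alternatives per rule:
  D: 3 alternative(s)
  E: 1 alternative(s)
  B: 3 alternative(s)
  F: 3 alternative(s)
  C: 1 alternative(s)
  S: 1 alternative(s)
  A: 3 alternative(s)
Sum: 3 + 1 + 3 + 3 + 1 + 1 + 3 = 15

15


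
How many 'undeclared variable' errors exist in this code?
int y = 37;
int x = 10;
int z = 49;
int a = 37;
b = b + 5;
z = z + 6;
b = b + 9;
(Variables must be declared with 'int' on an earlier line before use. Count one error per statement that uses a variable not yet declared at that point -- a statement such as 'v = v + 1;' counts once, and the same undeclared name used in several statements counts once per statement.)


Scanning code line by line:
  Line 1: declare 'y' -> declared = ['y']
  Line 2: declare 'x' -> declared = ['x', 'y']
  Line 3: declare 'z' -> declared = ['x', 'y', 'z']
  Line 4: declare 'a' -> declared = ['a', 'x', 'y', 'z']
  Line 5: use 'b' -> ERROR (undeclared)
  Line 6: use 'z' -> OK (declared)
  Line 7: use 'b' -> ERROR (undeclared)
Total undeclared variable errors: 2

2


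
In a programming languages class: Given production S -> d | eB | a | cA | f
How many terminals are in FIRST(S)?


Production: S -> d | eB | a | cA | f
Examining each alternative for leading terminals:
  S -> d : first terminal = 'd'
  S -> eB : first terminal = 'e'
  S -> a : first terminal = 'a'
  S -> cA : first terminal = 'c'
  S -> f : first terminal = 'f'
FIRST(S) = {a, c, d, e, f}
Count: 5

5


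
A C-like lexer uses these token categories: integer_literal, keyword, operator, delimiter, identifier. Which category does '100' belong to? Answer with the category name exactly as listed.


Token: '100'
Checking categories:
  identifier: no
  integer_literal: YES
  operator: no
  keyword: no
  delimiter: no
Category: integer_literal

integer_literal


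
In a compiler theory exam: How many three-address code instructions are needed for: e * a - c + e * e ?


Expression: e * a - c + e * e
Generating three-address code (respecting * over +/- precedence):
  Instruction 1: t1 = e * a
  Instruction 2: t2 = e * e
  Instruction 3: t3 = t1 - c
  Instruction 4: t4 = t3 + t2
Total instructions: 4

4


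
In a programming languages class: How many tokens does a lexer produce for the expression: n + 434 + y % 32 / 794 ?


Scanning 'n + 434 + y % 32 / 794'
Token 1: 'n' -> identifier
Token 2: '+' -> operator
Token 3: '434' -> integer_literal
Token 4: '+' -> operator
Token 5: 'y' -> identifier
Token 6: '%' -> operator
Token 7: '32' -> integer_literal
Token 8: '/' -> operator
Token 9: '794' -> integer_literal
Total tokens: 9

9


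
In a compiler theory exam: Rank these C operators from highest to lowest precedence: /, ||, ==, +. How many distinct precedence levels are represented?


Looking up precedence for each operator:
  / -> precedence 6
  || -> precedence 1
  == -> precedence 3
  + -> precedence 5
Sorted highest to lowest: /, +, ==, ||
Distinct precedence values: [6, 5, 3, 1]
Number of distinct levels: 4

4


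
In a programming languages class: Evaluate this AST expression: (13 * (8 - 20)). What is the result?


Expression: (13 * (8 - 20))
Evaluating step by step:
  8 - 20 = -12
  13 * -12 = -156
Result: -156

-156


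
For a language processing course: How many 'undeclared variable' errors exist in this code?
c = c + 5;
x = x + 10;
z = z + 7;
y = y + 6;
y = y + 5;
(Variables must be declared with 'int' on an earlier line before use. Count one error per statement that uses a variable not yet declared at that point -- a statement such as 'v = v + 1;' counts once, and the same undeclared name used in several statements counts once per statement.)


Scanning code line by line:
  Line 1: use 'c' -> ERROR (undeclared)
  Line 2: use 'x' -> ERROR (undeclared)
  Line 3: use 'z' -> ERROR (undeclared)
  Line 4: use 'y' -> ERROR (undeclared)
  Line 5: use 'y' -> ERROR (undeclared)
Total undeclared variable errors: 5

5


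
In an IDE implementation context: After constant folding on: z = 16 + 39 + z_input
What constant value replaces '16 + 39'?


Identifying constant sub-expression:
  Original: z = 16 + 39 + z_input
  16 and 39 are both compile-time constants
  Evaluating: 16 + 39 = 55
  After folding: z = 55 + z_input

55


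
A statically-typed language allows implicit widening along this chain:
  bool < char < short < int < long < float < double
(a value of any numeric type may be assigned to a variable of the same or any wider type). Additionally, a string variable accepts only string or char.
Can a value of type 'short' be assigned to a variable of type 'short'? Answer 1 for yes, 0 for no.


Target variable type: short
Source value type: short
Numeric ranks: short=2, short=2
Widening allowed iff rank(source) <= rank(target): 2 <= 2? Yes
Result: 1

1
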